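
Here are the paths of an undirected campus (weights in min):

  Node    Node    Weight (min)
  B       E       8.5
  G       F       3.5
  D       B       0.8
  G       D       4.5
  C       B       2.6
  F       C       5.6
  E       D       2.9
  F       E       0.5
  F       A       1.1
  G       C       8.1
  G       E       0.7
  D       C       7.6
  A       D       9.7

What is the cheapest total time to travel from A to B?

Settle nodes by increasing distance from A:
A: 0
F: 1.1  (via A)
E: 1.6  (via F)
G: 2.3  (via E)
D: 4.5  (via E)
B: 5.3  (via D)
Shortest route: A → F → E → D → B = 5.3 min.

5.3 min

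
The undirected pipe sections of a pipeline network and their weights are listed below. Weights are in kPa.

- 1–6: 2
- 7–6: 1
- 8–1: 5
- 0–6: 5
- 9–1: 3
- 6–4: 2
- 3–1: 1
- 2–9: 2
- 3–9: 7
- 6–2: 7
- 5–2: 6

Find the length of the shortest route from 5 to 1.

11 kPa

Candidate routes:
5 → 2 → 6 → 1: 6+7+2 = 15
5 → 2 → 9 → 1: 6+2+3 = 11
Cheapest is 5 → 2 → 9 → 1 at 11 kPa.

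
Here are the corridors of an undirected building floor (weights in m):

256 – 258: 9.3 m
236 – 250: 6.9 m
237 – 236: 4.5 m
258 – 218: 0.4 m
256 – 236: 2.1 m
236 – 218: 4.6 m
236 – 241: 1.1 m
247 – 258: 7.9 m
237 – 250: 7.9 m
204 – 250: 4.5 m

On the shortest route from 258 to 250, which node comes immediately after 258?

Compare a few routes:
258 → 218 → 236 → 250: 0.4+4.6+6.9 = 11.9
258 → 256 → 236 → 237 → 250: 9.3+2.1+4.5+7.9 = 23.8
258 → 256 → 236 → 250: 9.3+2.1+6.9 = 18.3
258 → 218 → 236 → 237 → 250: 0.4+4.6+4.5+7.9 = 17.4
Cheapest is 258 → 218 → 236 → 250 at 11.9 m.
So from 258 the first move is to 218.

218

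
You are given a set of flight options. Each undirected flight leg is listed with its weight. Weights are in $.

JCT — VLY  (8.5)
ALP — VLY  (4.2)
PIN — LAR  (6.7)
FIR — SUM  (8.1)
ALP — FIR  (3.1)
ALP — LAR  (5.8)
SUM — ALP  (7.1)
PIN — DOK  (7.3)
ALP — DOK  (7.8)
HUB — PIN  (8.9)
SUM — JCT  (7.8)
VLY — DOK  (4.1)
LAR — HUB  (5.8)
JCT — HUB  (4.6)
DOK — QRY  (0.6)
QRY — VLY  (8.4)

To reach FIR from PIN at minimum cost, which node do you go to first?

Candidate routes:
PIN → DOK → VLY → ALP → FIR: 7.3+4.1+4.2+3.1 = 18.7
PIN → LAR → ALP → FIR: 6.7+5.8+3.1 = 15.6
PIN → DOK → ALP → FIR: 7.3+7.8+3.1 = 18.2
The minimum is $15.6 via PIN → LAR → ALP → FIR.
So from PIN the first move is to LAR.

LAR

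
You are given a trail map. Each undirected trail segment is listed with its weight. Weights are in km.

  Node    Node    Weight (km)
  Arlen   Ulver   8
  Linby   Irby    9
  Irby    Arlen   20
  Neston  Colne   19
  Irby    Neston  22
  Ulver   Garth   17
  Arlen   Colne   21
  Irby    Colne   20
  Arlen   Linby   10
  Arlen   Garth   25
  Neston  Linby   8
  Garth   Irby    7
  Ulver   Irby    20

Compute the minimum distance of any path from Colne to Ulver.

29 km

Shortest distances from Colne:
Colne: 0
Neston: 19  (via Colne)
Irby: 20  (via Colne)
Arlen: 21  (via Colne)
Garth: 27  (via Irby)
Linby: 27  (via Neston)
Ulver: 29  (via Arlen)
Shortest route: Colne–Arlen–Ulver = 29 km.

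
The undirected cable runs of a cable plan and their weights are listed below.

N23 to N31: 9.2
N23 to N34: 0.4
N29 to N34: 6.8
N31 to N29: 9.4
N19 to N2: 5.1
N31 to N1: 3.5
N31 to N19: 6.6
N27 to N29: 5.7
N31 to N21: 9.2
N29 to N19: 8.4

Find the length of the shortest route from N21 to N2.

Running Dijkstra from N21:
N21: 0
N31: 9.2  (via N21)
N1: 12.7  (via N31)
N19: 15.8  (via N31)
N23: 18.4  (via N31)
N29: 18.6  (via N31)
N34: 18.8  (via N23)
N2: 20.9  (via N19)
Shortest route: N21–N31–N19–N2 = 20.9.

20.9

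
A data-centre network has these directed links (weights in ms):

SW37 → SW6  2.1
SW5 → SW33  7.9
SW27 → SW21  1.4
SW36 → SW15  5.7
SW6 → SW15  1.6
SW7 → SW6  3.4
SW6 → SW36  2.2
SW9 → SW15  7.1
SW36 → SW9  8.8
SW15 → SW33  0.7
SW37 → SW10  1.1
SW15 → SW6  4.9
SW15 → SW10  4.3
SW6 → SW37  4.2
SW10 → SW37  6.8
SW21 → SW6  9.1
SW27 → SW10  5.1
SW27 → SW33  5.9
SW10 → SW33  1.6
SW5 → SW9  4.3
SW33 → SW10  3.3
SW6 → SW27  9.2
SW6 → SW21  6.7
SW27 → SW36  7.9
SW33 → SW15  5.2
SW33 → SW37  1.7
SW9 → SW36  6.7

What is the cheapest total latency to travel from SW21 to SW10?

Settle nodes by increasing distance from SW21:
SW21: 0
SW6: 9.1  (via SW21)
SW15: 10.7  (via SW6)
SW36: 11.3  (via SW6)
SW33: 11.4  (via SW15)
SW37: 13.1  (via SW33)
SW10: 14.2  (via SW37)
Shortest route: SW21 → SW6 → SW15 → SW33 → SW37 → SW10 = 14.2 ms.

14.2 ms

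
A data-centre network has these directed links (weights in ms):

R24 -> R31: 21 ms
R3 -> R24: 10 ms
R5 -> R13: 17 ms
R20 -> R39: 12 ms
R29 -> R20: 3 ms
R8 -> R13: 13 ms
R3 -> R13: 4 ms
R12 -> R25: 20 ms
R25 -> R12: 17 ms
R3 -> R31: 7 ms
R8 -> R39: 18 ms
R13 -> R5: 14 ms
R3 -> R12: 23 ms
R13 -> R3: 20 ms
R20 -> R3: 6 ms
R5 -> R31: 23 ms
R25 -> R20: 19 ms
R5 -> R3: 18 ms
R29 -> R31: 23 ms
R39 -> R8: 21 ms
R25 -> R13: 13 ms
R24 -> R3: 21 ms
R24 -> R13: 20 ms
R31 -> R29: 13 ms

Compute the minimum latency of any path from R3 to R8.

Compare a few routes:
R3 → R13 → R5 → R31 → R29 → R20 → R39 → R8: 4+14+23+13+3+12+21 = 90
R3 → R31 → R29 → R20 → R39 → R8: 7+13+3+12+21 = 56
R3 → R24 → R31 → R29 → R20 → R39 → R8: 10+21+13+3+12+21 = 80
The minimum is 56 ms via R3 → R31 → R29 → R20 → R39 → R8.

56 ms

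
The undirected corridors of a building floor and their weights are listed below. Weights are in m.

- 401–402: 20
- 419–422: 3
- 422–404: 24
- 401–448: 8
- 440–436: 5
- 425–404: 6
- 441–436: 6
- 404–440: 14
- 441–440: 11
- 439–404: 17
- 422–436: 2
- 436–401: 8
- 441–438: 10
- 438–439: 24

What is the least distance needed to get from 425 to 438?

Shortest distances from 425:
425: 0
404: 6  (via 425)
440: 20  (via 404)
439: 23  (via 404)
436: 25  (via 440)
422: 27  (via 436)
419: 30  (via 422)
441: 31  (via 440)
401: 33  (via 436)
438: 41  (via 441)
Shortest route: 425 → 404 → 440 → 441 → 438 = 41 m.

41 m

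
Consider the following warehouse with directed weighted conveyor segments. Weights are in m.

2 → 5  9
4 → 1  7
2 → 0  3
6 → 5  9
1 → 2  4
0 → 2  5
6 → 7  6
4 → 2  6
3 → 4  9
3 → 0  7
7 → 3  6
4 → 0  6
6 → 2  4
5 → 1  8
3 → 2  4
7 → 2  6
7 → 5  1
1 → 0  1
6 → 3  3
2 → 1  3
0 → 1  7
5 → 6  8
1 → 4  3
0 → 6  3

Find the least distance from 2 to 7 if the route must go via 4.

Shortest 2→4: 2–1–4 = 6
Best 4 to 7: 4–0–6–7 costing 15
Total via 4: 6 + 15 = 21 m.

21 m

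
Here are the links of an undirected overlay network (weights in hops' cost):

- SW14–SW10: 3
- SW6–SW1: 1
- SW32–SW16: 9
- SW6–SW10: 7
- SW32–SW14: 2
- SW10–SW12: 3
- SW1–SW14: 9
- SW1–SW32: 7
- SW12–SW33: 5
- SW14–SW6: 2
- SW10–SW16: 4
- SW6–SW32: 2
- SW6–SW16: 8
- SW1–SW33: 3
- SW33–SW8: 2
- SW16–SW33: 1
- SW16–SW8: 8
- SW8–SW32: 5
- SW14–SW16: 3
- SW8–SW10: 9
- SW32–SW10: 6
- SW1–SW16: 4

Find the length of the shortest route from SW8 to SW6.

6 hops' cost

Running Dijkstra from SW8:
SW8: 0
SW33: 2  (via SW8)
SW16: 3  (via SW33)
SW32: 5  (via SW8)
SW1: 5  (via SW33)
SW14: 6  (via SW16)
SW6: 6  (via SW1)
Shortest route: SW8 → SW33 → SW1 → SW6 = 6 hops' cost.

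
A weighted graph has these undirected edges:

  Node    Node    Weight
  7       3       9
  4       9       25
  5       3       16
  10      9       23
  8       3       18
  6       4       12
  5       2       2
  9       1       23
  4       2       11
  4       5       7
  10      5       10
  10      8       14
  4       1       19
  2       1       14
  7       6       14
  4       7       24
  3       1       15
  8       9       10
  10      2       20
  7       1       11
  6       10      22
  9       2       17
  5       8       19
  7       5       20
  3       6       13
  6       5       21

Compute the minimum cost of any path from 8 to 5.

19

Compare a few routes:
8 - 5: 19 = 19
8 - 10 - 5: 14+10 = 24
Cheapest is 8 - 5 at 19.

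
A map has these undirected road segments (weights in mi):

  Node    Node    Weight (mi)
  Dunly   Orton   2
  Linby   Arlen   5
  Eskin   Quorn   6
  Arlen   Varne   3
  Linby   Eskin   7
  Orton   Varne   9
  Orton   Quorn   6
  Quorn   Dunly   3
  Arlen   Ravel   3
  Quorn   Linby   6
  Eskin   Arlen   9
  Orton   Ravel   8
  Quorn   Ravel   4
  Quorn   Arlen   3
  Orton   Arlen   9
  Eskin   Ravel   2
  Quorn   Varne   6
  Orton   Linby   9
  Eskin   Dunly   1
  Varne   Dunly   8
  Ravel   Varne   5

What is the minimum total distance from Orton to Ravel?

Candidate routes:
Orton → Dunly → Eskin → Ravel: 2+1+2 = 5
Orton → Ravel: 8 = 8
Orton → Quorn → Ravel: 6+4 = 10
Orton → Dunly → Quorn → Ravel: 2+3+4 = 9
Cheapest is Orton → Dunly → Eskin → Ravel at 5 mi.

5 mi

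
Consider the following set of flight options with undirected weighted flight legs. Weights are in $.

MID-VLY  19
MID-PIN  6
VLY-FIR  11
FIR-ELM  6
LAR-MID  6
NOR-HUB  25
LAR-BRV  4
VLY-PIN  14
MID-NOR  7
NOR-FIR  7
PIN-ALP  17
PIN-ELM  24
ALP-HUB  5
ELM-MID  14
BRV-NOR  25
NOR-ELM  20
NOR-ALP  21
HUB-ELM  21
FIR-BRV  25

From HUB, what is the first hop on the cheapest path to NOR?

NOR

Enumerating some paths:
HUB → NOR: 25 = 25
HUB → ELM → FIR → NOR: 21+6+7 = 34
HUB → ALP → PIN → MID → NOR: 5+17+6+7 = 35
HUB → ALP → NOR: 5+21 = 26
Cheapest is HUB → NOR at $25.
So from HUB the first move is to NOR.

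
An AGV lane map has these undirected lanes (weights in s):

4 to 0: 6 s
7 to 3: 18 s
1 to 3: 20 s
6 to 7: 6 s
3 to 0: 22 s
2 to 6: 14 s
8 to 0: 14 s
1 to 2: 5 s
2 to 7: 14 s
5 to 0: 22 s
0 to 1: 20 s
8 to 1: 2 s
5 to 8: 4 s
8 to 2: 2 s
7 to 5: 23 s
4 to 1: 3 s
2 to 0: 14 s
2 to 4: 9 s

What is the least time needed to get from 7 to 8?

Compare a few routes:
7 - 2 - 8: 14+2 = 16
7 - 2 - 1 - 8: 14+5+2 = 21
7 - 6 - 2 - 1 - 8: 6+14+5+2 = 27
7 - 6 - 2 - 8: 6+14+2 = 22
Cheapest is 7 - 2 - 8 at 16 s.

16 s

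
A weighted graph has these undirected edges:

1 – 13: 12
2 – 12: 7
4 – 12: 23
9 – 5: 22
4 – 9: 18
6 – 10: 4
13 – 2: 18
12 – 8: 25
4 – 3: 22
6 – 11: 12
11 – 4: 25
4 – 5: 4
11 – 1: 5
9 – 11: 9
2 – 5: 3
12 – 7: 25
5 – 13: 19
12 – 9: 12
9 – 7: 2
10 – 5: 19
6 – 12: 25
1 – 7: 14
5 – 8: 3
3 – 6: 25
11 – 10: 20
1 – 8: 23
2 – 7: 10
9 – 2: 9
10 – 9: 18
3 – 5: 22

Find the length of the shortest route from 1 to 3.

42

Settle nodes by increasing distance from 1:
1: 0
11: 5  (via 1)
13: 12  (via 1)
7: 14  (via 1)
9: 14  (via 11)
6: 17  (via 11)
10: 21  (via 6)
2: 23  (via 9)
8: 23  (via 1)
5: 26  (via 2)
12: 26  (via 9)
4: 30  (via 11)
3: 42  (via 6)
Shortest route: 1–11–6–3 = 42.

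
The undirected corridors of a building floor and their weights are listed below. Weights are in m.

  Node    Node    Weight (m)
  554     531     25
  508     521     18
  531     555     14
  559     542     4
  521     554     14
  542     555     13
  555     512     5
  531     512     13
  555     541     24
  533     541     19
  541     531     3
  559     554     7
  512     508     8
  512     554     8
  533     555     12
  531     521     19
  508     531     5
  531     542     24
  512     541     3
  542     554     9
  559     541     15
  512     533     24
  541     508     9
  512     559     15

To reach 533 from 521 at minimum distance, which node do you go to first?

554

Compare a few routes:
521–554–512–555–533: 14+8+5+12 = 39
521–531–541–533: 19+3+19 = 41
521–531–541–512–555–533: 19+3+3+5+12 = 42
The minimum is 39 m via 521–554–512–555–533.
So from 521 the first move is to 554.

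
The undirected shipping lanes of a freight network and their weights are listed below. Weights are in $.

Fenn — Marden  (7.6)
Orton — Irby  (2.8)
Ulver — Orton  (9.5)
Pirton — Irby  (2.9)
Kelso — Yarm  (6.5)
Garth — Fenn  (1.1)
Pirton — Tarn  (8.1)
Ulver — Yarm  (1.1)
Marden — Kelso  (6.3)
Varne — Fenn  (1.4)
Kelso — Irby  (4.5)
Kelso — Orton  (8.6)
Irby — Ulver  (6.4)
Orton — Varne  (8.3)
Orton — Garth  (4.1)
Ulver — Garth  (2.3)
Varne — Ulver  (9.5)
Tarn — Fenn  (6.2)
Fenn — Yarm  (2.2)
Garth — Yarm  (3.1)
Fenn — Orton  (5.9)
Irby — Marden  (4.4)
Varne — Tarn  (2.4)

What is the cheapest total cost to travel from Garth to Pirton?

$9.8

Candidate routes:
Garth → Ulver → Irby → Pirton: 2.3+6.4+2.9 = 11.6
Garth → Orton → Irby → Pirton: 4.1+2.8+2.9 = 9.8
The minimum is $9.8 via Garth → Orton → Irby → Pirton.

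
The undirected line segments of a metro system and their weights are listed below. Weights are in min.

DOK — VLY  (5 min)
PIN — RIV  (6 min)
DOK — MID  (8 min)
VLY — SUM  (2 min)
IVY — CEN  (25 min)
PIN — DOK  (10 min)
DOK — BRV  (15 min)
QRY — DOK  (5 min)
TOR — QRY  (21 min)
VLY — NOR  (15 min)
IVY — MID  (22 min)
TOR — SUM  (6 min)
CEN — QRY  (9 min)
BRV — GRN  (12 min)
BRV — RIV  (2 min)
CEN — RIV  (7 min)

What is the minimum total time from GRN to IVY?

46 min

Settle nodes by increasing distance from GRN:
GRN: 0
BRV: 12  (via GRN)
RIV: 14  (via BRV)
PIN: 20  (via RIV)
CEN: 21  (via RIV)
DOK: 27  (via BRV)
QRY: 30  (via CEN)
VLY: 32  (via DOK)
SUM: 34  (via VLY)
MID: 35  (via DOK)
TOR: 40  (via SUM)
IVY: 46  (via CEN)
Shortest route: GRN–BRV–RIV–CEN–IVY = 46 min.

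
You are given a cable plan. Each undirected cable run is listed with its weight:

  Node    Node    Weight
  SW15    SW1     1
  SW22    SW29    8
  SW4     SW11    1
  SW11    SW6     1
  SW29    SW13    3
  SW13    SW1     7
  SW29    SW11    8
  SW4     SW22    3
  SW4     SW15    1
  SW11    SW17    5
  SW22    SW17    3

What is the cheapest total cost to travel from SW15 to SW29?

10

Enumerating some paths:
SW15–SW4–SW11–SW29: 1+1+8 = 10
SW15–SW1–SW13–SW29: 1+7+3 = 11
Cheapest is SW15–SW4–SW11–SW29 at 10.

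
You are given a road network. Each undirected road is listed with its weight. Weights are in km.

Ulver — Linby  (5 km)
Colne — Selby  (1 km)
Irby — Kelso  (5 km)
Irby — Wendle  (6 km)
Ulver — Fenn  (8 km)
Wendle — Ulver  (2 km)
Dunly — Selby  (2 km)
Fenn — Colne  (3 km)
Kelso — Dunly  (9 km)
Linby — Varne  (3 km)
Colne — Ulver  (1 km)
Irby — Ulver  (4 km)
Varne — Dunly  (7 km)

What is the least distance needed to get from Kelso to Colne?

10 km

Candidate routes:
Kelso - Irby - Wendle - Ulver - Colne: 5+6+2+1 = 14
Kelso - Irby - Ulver - Colne: 5+4+1 = 10
Kelso - Irby - Ulver - Fenn - Colne: 5+4+8+3 = 20
Kelso - Dunly - Selby - Colne: 9+2+1 = 12
Cheapest is Kelso - Irby - Ulver - Colne at 10 km.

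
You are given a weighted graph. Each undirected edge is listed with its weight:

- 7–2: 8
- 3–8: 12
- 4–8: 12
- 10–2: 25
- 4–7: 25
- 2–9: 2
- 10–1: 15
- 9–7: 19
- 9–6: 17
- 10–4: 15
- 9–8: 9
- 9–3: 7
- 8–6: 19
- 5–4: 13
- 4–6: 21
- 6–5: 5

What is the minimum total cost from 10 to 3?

34

Settle nodes by increasing distance from 10:
10: 0
1: 15  (via 10)
4: 15  (via 10)
2: 25  (via 10)
8: 27  (via 4)
9: 27  (via 2)
5: 28  (via 4)
6: 33  (via 5)
7: 33  (via 2)
3: 34  (via 9)
Shortest route: 10–2–9–3 = 34.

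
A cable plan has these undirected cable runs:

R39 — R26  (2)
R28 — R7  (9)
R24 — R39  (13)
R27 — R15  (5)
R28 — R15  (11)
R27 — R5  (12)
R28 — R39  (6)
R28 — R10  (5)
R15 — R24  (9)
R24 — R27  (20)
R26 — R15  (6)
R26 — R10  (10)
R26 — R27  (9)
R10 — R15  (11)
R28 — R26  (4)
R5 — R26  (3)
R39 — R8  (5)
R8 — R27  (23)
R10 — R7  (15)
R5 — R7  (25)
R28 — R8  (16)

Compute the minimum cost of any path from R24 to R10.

Candidate routes:
R24 → R15 → R10: 9+11 = 20
R24 → R15 → R26 → R28 → R10: 9+6+4+5 = 24
Cheapest is R24 → R15 → R10 at 20.

20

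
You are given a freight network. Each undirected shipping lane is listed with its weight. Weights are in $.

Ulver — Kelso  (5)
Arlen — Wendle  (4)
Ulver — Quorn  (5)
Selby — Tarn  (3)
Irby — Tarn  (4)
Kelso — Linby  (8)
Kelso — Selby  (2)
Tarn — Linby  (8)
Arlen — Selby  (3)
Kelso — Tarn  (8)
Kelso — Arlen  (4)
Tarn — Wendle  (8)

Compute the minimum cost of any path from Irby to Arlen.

$10

Enumerating some paths:
Irby - Tarn - Selby - Arlen: 4+3+3 = 10
Irby - Tarn - Selby - Kelso - Arlen: 4+3+2+4 = 13
Irby - Tarn - Kelso - Arlen: 4+8+4 = 16
The minimum is $10 via Irby - Tarn - Selby - Arlen.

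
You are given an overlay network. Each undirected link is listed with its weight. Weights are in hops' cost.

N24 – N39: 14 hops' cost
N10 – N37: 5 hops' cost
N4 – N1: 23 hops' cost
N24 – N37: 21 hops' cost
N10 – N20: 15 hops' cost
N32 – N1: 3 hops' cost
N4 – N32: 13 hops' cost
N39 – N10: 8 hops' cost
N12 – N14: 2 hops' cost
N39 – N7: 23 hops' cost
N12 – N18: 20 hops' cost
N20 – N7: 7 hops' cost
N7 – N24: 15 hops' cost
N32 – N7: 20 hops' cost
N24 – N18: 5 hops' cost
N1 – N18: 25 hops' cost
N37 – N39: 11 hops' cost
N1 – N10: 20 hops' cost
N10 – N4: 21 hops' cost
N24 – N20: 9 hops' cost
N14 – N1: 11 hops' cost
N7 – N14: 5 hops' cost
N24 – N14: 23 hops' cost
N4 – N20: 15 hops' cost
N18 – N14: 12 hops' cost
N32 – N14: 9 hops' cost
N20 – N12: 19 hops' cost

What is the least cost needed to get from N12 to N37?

34 hops' cost

Enumerating some paths:
N12–N14–N1–N10–N37: 2+11+20+5 = 38
N12–N14–N7–N20–N10–N37: 2+5+7+15+5 = 34
The minimum is 34 hops' cost via N12–N14–N7–N20–N10–N37.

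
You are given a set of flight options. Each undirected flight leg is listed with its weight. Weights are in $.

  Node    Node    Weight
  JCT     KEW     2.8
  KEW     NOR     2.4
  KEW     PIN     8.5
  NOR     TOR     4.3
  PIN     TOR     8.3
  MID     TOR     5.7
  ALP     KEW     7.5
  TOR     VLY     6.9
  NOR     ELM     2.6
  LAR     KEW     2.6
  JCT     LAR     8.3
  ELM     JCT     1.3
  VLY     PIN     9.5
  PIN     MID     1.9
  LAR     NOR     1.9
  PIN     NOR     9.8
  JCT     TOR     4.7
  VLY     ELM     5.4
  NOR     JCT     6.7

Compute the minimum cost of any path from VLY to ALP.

Running Dijkstra from VLY:
VLY: 0
ELM: 5.4  (via VLY)
JCT: 6.7  (via ELM)
TOR: 6.9  (via VLY)
NOR: 8  (via ELM)
KEW: 9.5  (via JCT)
PIN: 9.5  (via VLY)
LAR: 9.9  (via NOR)
MID: 11.4  (via PIN)
ALP: 17  (via KEW)
Shortest route: VLY → ELM → JCT → KEW → ALP = $17.

$17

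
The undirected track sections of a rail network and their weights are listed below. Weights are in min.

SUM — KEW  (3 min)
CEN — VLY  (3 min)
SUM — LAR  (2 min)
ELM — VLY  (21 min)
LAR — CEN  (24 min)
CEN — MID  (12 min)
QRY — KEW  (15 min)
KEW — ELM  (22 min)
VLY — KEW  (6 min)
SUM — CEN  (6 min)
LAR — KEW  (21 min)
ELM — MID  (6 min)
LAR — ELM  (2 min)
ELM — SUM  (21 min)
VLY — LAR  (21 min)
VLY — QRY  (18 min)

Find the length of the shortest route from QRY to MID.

Enumerating some paths:
QRY - VLY - CEN - MID: 18+3+12 = 33
QRY - KEW - SUM - LAR - ELM - MID: 15+3+2+2+6 = 28
The minimum is 28 min via QRY - KEW - SUM - LAR - ELM - MID.

28 min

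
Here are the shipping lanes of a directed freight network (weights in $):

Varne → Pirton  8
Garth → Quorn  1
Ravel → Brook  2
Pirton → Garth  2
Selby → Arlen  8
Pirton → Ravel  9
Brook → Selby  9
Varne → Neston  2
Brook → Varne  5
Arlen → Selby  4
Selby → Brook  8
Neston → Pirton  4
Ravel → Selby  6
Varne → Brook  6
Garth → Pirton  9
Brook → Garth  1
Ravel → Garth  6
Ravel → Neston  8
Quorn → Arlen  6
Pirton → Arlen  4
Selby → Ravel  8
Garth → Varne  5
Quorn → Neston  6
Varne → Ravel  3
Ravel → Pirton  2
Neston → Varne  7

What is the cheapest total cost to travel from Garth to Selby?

Candidate routes:
Garth → Pirton → Arlen → Selby: 9+4+4 = 17
Garth → Quorn → Arlen → Selby: 1+6+4 = 11
Garth → Varne → Ravel → Selby: 5+3+6 = 14
Garth → Varne → Ravel → Pirton → Arlen → Selby: 5+3+2+4+4 = 18
The minimum is $11 via Garth → Quorn → Arlen → Selby.

$11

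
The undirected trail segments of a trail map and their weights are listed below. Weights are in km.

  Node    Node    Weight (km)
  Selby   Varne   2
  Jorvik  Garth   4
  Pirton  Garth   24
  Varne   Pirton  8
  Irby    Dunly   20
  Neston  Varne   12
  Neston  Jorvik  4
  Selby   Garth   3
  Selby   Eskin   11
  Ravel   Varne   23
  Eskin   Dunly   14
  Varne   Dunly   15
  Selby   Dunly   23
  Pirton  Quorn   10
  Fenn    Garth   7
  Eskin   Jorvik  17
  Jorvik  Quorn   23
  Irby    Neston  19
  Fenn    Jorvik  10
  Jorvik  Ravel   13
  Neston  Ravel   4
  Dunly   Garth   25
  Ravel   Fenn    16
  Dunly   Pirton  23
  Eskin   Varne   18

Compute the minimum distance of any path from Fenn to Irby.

Enumerating some paths:
Fenn → Garth → Jorvik → Neston → Irby: 7+4+4+19 = 34
Fenn → Jorvik → Neston → Irby: 10+4+19 = 33
The minimum is 33 km via Fenn → Jorvik → Neston → Irby.

33 km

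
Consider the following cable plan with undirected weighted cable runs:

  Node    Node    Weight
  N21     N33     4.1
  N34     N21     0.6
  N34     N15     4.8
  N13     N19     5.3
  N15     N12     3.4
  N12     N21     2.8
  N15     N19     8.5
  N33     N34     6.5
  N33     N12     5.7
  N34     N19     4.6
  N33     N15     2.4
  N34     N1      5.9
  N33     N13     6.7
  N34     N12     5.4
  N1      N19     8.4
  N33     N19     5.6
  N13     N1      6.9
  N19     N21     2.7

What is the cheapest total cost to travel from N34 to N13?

8.6

Settle nodes by increasing distance from N34:
N34: 0
N21: 0.6  (via N34)
N19: 3.3  (via N21)
N12: 3.4  (via N21)
N33: 4.7  (via N21)
N15: 4.8  (via N34)
N1: 5.9  (via N34)
N13: 8.6  (via N19)
Shortest route: N34–N21–N19–N13 = 8.6.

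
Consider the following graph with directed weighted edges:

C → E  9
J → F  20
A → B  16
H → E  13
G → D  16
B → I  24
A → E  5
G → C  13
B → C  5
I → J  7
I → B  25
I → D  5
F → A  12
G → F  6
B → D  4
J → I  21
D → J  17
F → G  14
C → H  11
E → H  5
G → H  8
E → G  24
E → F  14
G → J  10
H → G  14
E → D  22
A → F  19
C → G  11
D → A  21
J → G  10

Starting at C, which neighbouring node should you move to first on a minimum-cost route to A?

G

Compare a few routes:
C–H–G–F–A: 11+14+6+12 = 43
C–G–F–A: 11+6+12 = 29
C–E–F–A: 9+14+12 = 35
Cheapest is C–G–F–A at 29.
So from C the first move is to G.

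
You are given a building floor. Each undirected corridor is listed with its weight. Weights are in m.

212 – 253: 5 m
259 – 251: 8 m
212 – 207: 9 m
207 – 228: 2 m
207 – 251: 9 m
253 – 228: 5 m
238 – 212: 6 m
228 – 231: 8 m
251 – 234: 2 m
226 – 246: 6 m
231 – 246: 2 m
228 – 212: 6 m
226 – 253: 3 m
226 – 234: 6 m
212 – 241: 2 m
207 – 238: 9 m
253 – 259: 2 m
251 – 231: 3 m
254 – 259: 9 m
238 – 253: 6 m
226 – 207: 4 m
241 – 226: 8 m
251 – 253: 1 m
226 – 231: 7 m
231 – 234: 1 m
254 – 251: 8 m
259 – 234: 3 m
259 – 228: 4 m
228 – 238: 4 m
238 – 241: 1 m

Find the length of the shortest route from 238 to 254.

Candidate routes:
238 - 253 - 259 - 254: 6+2+9 = 17
238 - 228 - 259 - 254: 4+4+9 = 17
238 - 253 - 251 - 254: 6+1+8 = 15
The minimum is 15 m via 238 - 253 - 251 - 254.

15 m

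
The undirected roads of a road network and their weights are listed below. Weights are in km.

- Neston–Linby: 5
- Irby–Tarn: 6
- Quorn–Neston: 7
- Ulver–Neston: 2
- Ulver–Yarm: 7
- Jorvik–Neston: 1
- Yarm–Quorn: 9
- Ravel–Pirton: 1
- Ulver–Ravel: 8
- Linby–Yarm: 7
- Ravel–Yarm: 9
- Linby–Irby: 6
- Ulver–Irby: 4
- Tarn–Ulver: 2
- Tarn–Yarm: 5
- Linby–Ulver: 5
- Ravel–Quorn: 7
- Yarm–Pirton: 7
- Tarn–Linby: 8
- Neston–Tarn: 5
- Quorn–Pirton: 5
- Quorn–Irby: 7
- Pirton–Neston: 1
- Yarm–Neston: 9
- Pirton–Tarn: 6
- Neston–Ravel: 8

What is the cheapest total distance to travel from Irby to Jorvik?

Compare a few routes:
Irby - Tarn - Ulver - Neston - Jorvik: 6+2+2+1 = 11
Irby - Ulver - Neston - Jorvik: 4+2+1 = 7
Irby - Linby - Neston - Jorvik: 6+5+1 = 12
Cheapest is Irby - Ulver - Neston - Jorvik at 7 km.

7 km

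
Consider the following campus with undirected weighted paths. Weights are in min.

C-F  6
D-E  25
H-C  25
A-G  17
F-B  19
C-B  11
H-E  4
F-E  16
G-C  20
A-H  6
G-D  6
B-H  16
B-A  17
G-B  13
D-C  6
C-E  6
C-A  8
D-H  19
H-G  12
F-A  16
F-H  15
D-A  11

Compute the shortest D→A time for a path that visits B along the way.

34 min

Shortest D→B: D → C → B = 17
Shortest B→A: B → A = 17
Total via B: 17 + 17 = 34 min.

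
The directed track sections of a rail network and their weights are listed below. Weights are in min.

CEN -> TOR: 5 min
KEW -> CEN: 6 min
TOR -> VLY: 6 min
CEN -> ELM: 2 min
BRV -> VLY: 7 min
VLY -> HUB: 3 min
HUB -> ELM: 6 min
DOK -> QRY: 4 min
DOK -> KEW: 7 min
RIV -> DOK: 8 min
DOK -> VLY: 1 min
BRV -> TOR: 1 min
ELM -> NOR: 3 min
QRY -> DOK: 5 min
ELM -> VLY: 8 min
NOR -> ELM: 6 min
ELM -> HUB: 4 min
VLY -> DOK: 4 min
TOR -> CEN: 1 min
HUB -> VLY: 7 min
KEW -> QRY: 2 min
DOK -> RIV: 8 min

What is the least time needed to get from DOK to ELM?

10 min

Enumerating some paths:
DOK–VLY–HUB–ELM: 1+3+6 = 10
DOK–KEW–CEN–ELM: 7+6+2 = 15
Cheapest is DOK–VLY–HUB–ELM at 10 min.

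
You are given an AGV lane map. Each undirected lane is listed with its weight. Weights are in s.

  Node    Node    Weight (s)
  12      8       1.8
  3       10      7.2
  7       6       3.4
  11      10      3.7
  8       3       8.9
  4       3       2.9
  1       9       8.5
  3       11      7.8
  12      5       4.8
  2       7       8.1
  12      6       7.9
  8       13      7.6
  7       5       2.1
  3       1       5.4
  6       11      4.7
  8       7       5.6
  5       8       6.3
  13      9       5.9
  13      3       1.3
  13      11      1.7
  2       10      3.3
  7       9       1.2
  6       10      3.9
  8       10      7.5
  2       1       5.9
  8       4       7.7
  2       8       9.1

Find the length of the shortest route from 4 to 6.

Running Dijkstra from 4:
4: 0
3: 2.9  (via 4)
13: 4.2  (via 3)
11: 5.9  (via 13)
8: 7.7  (via 4)
1: 8.3  (via 3)
12: 9.5  (via 8)
10: 9.6  (via 11)
9: 10.1  (via 13)
6: 10.6  (via 11)
Shortest route: 4 → 3 → 13 → 11 → 6 = 10.6 s.

10.6 s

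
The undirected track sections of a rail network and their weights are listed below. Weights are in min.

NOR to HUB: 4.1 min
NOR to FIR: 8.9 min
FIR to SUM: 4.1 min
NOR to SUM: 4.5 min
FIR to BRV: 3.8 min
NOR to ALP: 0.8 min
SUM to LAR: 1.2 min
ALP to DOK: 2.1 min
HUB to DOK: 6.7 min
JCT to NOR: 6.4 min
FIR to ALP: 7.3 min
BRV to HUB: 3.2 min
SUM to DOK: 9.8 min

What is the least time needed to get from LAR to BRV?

9.1 min

Candidate routes:
LAR → SUM → NOR → ALP → FIR → BRV: 1.2+4.5+0.8+7.3+3.8 = 17.6
LAR → SUM → NOR → HUB → BRV: 1.2+4.5+4.1+3.2 = 13
LAR → SUM → FIR → BRV: 1.2+4.1+3.8 = 9.1
The minimum is 9.1 min via LAR → SUM → FIR → BRV.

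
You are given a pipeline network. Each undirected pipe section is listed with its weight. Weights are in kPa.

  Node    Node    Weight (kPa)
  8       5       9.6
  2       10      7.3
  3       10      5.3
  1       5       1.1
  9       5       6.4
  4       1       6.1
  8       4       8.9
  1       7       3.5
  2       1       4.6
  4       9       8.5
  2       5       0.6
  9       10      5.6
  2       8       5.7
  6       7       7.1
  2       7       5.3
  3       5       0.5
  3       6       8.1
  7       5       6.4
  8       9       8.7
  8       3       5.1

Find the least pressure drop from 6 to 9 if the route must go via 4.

Shortest 6→4: 6–3–5–1–4 = 15.8
Shortest 4→9: 4–9 = 8.5
Total via 4: 15.8 + 8.5 = 24.3 kPa.

24.3 kPa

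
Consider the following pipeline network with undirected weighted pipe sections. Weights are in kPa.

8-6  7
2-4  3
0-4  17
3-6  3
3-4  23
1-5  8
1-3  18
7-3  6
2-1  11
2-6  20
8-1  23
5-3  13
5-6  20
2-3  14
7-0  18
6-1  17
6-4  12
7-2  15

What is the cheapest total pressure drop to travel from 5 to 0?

37 kPa

Running Dijkstra from 5:
5: 0
1: 8  (via 5)
3: 13  (via 5)
6: 16  (via 3)
2: 19  (via 1)
7: 19  (via 3)
4: 22  (via 2)
8: 23  (via 6)
0: 37  (via 7)
Shortest route: 5–3–7–0 = 37 kPa.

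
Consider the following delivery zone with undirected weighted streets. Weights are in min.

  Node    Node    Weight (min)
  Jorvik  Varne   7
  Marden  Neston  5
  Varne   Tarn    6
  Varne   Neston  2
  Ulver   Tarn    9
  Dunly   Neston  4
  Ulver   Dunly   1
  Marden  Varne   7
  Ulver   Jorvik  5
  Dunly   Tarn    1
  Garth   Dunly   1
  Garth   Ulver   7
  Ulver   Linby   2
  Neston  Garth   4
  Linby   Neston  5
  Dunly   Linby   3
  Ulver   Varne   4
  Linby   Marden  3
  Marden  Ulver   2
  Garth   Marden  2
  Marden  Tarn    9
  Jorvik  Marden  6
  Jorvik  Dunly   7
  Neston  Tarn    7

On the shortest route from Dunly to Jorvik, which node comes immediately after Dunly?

Ulver

Compare a few routes:
Dunly–Ulver–Jorvik: 1+5 = 6
Dunly–Ulver–Marden–Jorvik: 1+2+6 = 9
Dunly–Jorvik: 7 = 7
The minimum is 6 min via Dunly–Ulver–Jorvik.
So from Dunly the first move is to Ulver.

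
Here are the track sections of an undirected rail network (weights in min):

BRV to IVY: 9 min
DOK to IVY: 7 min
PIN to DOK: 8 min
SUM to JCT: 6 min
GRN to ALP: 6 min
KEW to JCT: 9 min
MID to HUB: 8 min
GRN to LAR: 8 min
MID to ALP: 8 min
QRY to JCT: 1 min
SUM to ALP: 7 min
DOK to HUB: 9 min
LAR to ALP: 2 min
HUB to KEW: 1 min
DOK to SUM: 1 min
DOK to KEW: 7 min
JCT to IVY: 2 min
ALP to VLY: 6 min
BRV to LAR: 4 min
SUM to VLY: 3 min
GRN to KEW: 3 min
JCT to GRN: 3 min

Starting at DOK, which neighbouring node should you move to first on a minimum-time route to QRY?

Candidate routes:
DOK–IVY–JCT–QRY: 7+2+1 = 10
DOK–SUM–JCT–QRY: 1+6+1 = 8
DOK–KEW–GRN–JCT–QRY: 7+3+3+1 = 14
Cheapest is DOK–SUM–JCT–QRY at 8 min.
So from DOK the first move is to SUM.

SUM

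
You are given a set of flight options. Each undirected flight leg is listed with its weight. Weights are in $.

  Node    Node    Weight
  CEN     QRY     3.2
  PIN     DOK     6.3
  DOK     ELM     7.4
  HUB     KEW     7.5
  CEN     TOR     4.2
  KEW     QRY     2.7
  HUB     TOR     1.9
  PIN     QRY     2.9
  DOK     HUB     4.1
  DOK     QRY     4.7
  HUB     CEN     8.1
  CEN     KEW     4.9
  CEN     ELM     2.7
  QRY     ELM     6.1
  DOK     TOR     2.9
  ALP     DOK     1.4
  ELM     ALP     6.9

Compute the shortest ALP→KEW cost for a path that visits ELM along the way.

$14.5

Best ALP to ELM: ALP–ELM costing 6.9
Best ELM to KEW: ELM–CEN–KEW costing 7.6
Total via ELM: 6.9 + 7.6 = $14.5.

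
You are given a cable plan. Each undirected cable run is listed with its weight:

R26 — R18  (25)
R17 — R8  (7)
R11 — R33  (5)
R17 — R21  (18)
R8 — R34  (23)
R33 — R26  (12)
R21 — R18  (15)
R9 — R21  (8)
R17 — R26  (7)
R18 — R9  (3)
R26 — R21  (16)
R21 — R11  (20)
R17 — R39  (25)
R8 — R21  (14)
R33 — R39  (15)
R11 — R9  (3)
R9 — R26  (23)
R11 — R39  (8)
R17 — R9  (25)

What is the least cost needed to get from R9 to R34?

45

Settle nodes by increasing distance from R9:
R9: 0
R11: 3  (via R9)
R18: 3  (via R9)
R21: 8  (via R9)
R33: 8  (via R11)
R39: 11  (via R11)
R26: 20  (via R33)
R8: 22  (via R21)
R17: 25  (via R9)
R34: 45  (via R8)
Shortest route: R9–R21–R8–R34 = 45.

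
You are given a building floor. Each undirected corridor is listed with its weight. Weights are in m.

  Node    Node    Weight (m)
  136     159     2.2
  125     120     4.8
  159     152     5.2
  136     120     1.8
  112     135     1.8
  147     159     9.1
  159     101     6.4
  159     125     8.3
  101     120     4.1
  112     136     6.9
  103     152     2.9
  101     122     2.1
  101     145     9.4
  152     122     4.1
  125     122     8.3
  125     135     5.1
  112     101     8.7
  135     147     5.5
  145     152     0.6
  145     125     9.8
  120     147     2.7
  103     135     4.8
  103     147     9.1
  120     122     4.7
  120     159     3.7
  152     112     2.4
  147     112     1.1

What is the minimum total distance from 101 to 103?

9.1 m

Shortest distances from 101:
101: 0
122: 2.1  (via 101)
120: 4.1  (via 101)
136: 5.9  (via 120)
152: 6.2  (via 122)
159: 6.4  (via 101)
147: 6.8  (via 120)
145: 6.8  (via 152)
112: 7.9  (via 147)
125: 8.9  (via 120)
103: 9.1  (via 152)
Shortest route: 101–122–152–103 = 9.1 m.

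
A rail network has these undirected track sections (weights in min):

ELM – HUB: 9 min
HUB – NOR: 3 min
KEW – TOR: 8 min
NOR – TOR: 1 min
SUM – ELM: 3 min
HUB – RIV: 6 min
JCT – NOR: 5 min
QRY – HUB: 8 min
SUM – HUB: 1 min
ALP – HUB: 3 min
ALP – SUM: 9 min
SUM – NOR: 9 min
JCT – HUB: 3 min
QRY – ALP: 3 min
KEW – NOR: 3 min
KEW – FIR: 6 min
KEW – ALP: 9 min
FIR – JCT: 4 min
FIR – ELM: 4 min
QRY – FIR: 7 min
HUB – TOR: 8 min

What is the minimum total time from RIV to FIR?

Candidate routes:
RIV–HUB–NOR–KEW–FIR: 6+3+3+6 = 18
RIV–HUB–JCT–FIR: 6+3+4 = 13
RIV–HUB–NOR–JCT–FIR: 6+3+5+4 = 18
RIV–HUB–SUM–ELM–FIR: 6+1+3+4 = 14
The minimum is 13 min via RIV–HUB–JCT–FIR.

13 min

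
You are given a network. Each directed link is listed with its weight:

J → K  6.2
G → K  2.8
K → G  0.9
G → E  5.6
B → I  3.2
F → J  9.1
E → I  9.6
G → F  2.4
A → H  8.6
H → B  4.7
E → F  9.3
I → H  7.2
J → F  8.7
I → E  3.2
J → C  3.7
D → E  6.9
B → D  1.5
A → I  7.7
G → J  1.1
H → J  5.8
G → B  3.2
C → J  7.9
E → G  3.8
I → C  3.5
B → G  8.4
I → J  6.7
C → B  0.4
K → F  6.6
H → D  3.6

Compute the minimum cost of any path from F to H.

23.6

Compare a few routes:
F → J → C → B → I → H: 9.1+3.7+0.4+3.2+7.2 = 23.6
F → J → K → G → B → I → H: 9.1+6.2+0.9+3.2+3.2+7.2 = 29.8
Cheapest is F → J → C → B → I → H at 23.6.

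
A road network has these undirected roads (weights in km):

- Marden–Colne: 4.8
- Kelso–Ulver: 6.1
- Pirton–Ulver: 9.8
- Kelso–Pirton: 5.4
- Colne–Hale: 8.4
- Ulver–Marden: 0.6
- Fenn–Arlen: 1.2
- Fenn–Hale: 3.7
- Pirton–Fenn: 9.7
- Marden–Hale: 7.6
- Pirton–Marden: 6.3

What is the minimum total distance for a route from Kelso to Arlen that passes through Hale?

Shortest Kelso→Hale: Kelso–Ulver–Marden–Hale = 14.3
Shortest Hale→Arlen: Hale–Fenn–Arlen = 4.9
Total via Hale: 14.3 + 4.9 = 19.2 km.

19.2 km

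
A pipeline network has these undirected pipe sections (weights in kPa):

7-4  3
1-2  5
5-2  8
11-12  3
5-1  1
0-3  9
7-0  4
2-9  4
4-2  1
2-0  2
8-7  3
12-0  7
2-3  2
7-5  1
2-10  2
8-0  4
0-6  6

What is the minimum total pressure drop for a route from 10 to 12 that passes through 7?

17 kPa

Shortest 10→7: 10–2–4–7 = 6
Best 7 to 12: 7–0–12 costing 11
Total via 7: 6 + 11 = 17 kPa.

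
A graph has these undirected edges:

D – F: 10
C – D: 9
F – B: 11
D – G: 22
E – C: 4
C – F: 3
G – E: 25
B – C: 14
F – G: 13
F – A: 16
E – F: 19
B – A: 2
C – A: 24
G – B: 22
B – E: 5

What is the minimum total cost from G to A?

Candidate routes:
G - F - A: 13+16 = 29
G - F - C - E - B - A: 13+3+4+5+2 = 27
G - B - A: 22+2 = 24
G - F - B - A: 13+11+2 = 26
The minimum is 24 via G - B - A.

24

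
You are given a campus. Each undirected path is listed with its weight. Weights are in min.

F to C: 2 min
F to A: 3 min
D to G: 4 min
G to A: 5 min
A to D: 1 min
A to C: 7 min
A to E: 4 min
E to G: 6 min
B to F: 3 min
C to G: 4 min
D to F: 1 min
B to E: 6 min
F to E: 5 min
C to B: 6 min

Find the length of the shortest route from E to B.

6 min

Candidate routes:
E → A → D → F → B: 4+1+1+3 = 9
E → B: 6 = 6
E → F → B: 5+3 = 8
E → A → F → B: 4+3+3 = 10
Cheapest is E → B at 6 min.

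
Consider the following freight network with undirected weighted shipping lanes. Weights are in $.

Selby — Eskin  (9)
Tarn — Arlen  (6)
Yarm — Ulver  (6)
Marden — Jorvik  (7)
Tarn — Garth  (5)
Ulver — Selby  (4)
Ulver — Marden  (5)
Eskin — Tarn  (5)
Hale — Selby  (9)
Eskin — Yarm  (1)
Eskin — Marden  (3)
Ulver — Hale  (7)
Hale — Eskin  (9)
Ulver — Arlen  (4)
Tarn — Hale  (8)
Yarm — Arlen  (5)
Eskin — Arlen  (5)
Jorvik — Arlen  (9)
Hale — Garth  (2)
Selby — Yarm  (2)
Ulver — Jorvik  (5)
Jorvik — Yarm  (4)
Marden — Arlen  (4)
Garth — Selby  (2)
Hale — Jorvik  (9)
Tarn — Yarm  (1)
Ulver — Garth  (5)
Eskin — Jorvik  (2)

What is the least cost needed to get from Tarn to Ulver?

$7

Candidate routes:
Tarn - Arlen - Ulver: 6+4 = 10
Tarn - Yarm - Ulver: 1+6 = 7
Tarn - Yarm - Eskin - Jorvik - Ulver: 1+1+2+5 = 9
Cheapest is Tarn - Yarm - Ulver at $7.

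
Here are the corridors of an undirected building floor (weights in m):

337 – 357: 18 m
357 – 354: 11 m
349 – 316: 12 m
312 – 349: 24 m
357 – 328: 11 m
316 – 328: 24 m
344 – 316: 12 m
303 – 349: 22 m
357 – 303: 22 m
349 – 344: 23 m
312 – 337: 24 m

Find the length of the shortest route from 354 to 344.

Settle nodes by increasing distance from 354:
354: 0
357: 11  (via 354)
328: 22  (via 357)
337: 29  (via 357)
303: 33  (via 357)
316: 46  (via 328)
312: 53  (via 337)
349: 55  (via 303)
344: 58  (via 316)
Shortest route: 354–357–328–316–344 = 58 m.

58 m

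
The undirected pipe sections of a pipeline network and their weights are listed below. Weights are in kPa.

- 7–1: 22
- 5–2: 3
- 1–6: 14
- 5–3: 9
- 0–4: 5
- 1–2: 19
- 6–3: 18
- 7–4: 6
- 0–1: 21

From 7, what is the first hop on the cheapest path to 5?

Compare a few routes:
7 - 1 - 6 - 3 - 5: 22+14+18+9 = 63
7 - 4 - 0 - 1 - 6 - 3 - 5: 6+5+21+14+18+9 = 73
7 - 1 - 2 - 5: 22+19+3 = 44
7 - 4 - 0 - 1 - 2 - 5: 6+5+21+19+3 = 54
The minimum is 44 kPa via 7 - 1 - 2 - 5.
So from 7 the first move is to 1.

1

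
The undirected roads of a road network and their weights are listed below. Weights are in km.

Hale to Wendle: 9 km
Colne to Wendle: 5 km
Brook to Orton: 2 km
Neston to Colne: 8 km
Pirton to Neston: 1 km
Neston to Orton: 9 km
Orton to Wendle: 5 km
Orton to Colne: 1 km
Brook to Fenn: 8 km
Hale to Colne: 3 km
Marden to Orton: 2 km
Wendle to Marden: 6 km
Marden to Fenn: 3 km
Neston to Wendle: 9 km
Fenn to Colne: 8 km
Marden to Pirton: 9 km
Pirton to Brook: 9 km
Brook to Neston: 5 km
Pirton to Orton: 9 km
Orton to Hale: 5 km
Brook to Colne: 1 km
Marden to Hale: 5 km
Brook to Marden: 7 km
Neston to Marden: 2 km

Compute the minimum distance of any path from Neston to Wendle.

8 km

Compare a few routes:
Neston–Marden–Orton–Wendle: 2+2+5 = 9
Neston–Marden–Wendle: 2+6 = 8
Neston–Wendle: 9 = 9
Cheapest is Neston–Marden–Wendle at 8 km.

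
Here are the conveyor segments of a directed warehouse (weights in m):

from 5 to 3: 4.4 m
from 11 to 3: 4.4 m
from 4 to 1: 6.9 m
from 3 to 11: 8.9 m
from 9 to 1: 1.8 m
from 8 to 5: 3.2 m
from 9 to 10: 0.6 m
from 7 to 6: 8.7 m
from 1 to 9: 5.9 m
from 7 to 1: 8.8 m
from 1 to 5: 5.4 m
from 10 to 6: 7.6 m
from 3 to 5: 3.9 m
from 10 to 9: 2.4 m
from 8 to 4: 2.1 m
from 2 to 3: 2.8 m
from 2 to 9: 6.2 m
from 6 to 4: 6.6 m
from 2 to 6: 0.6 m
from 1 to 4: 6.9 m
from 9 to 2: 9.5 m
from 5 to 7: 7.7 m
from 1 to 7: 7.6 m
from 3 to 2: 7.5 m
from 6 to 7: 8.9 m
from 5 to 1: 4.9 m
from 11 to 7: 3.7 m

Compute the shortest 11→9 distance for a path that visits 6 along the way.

Best 11 to 6: 11 → 7 → 6 costing 12.4
Best 6 to 9: 6 → 4 → 1 → 9 costing 19.4
Total via 6: 12.4 + 19.4 = 31.8 m.

31.8 m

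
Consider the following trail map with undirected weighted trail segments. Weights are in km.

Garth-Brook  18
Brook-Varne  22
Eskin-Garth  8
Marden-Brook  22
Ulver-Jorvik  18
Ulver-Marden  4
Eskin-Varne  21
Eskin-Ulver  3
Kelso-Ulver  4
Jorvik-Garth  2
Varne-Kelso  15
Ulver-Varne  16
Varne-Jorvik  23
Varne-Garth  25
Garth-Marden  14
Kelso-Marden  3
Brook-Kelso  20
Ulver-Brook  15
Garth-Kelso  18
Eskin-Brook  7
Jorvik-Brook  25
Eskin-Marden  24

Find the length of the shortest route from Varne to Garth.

25 km

Shortest distances from Varne:
Varne: 0
Kelso: 15  (via Varne)
Ulver: 16  (via Varne)
Marden: 18  (via Kelso)
Eskin: 19  (via Ulver)
Brook: 22  (via Varne)
Jorvik: 23  (via Varne)
Garth: 25  (via Varne)
Shortest route: Varne–Garth = 25 km.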